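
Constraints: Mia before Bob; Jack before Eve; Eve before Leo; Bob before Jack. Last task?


Constraints: Mia before Bob; Jack before Eve; Eve before Leo; Bob before Jack
The last task can have nothing scheduled after it, so it must never appear on the left of a 'before'.
Tasks appearing before some other task: Mia, Jack, Eve, Bob.
The only task not in that list is Leo → it is last.

Leo


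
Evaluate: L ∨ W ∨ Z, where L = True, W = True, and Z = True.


L = True, W = True, Z = True
Step 1: L ∨ W = True OR True = True
Step 2: True ∨ Z = True OR True = True
OR is true when at least one operand is true.

True


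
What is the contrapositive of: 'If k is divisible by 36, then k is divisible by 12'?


Original: If k is divisible by 36, then k is divisible by 12
Contrapositive: If ¬Q, then ¬P
Negate Q: not (k is divisible by 12)
Negate P: not (k is divisible by 36)

If not (k is divisible by 12), then not (k is divisible by 36).


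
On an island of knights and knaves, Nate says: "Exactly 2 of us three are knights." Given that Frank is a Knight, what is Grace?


Nate claims exactly 2 knights among Nate, Frank, Grace.
Given: Frank is a Knight.

Case 1: Nate is a Knight (tells truth)
  Then exactly 2 of the three are knights.
  Counting Nate, Frank: 2 knight(s) so far. Need 0 more → Grace = Knave.
Case 2: Nate is a Knave (lies)
  Then the count is NOT 2.
  If Grace = Knight, count = 2 = 2 → claim would be true, contradicts lie.
  If Grace = Knave, count = 1 ≠ 2 → lie confirmed ✓

Grace is a Knave.

Knave


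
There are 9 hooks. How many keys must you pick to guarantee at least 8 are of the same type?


Pigeonhole: to guarantee k in one of n categories, need (k-1)×n + 1.
k = 8, n = 9
Minimum = (8-1) × 9 + 1 = 7 × 9 + 1

64


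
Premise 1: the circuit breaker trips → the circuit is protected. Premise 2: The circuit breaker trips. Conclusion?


Modus ponens: P → Q, P ⊢ Q
P: the circuit breaker trips
Q: the circuit is protected
We have P → Q and P is true.
By modus ponens, Q must be true.

The circuit is protected


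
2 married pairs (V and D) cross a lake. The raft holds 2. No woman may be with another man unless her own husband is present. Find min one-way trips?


Label couples V and D.
1. WV+WD → (far: WV,WD; near: HV,HD)
2. WV ←   (far: WD; near: HV,HD,WV)
3. HV+HD → (far: HV,HD,WD; near: WV)
4. HV ←   (far: HD,WD; near: HV,WV)  — HV returns, since WV is alone on near bank
5. HV+WV → (far: all four; near: empty)
Every state respects the constraint.
Minimum trips = 5

5


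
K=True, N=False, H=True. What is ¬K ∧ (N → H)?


K = True, N = False, H = True
Expression: ¬K ∧ (N → H)
Step 1: ¬K = NOT True = False
Step 2: N → H = False → True (false only if N=True, H=False) = True
Step 3: (False) ∧ (True) = False AND True = False

False


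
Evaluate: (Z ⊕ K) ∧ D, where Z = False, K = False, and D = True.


Z = False, K = False, D = True
Step 1: Z ⊕ K = False XOR False = False
Step 2: False ∧ D = False AND True = False
XOR true when exactly one of Z,K is true; then AND with D.

False


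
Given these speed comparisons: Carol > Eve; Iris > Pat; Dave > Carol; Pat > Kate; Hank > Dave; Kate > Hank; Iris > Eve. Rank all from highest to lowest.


Constraints: Carol > Eve; Iris > Pat; Dave > Carol; Pat > Kate; Hank > Dave; Kate > Hank; Iris > Eve
Method: at each step, the next-highest is the one remaining person who never appears on the smaller side of a constraint between remaining people.
  Step 1: remaining {Eve, Kate, Iris, Carol, Hank, Pat, Dave}; on the smaller side: {Eve, Kate, Carol, Hank, Pat, Dave} → Iris is next (Iris > Pat; Iris > Eve).
  Step 2: remaining {Eve, Kate, Carol, Hank, Pat, Dave}; on the smaller side: {Eve, Kate, Carol, Hank, Dave} → Pat is next (Pat > Kate).
  Step 3: remaining {Eve, Kate, Carol, Hank, Dave}; on the smaller side: {Eve, Carol, Hank, Dave} → Kate is next (Kate > Hank).
  Step 4: remaining {Eve, Carol, Hank, Dave}; on the smaller side: {Eve, Carol, Dave} → Hank is next (Hank > Dave).
  Step 5: remaining {Eve, Carol, Dave}; on the smaller side: {Eve, Carol} → Dave is next (Dave > Carol).
  Step 6: remaining {Eve, Carol}; on the smaller side: {Eve} → Carol is next (Carol > Eve).
  Step 7: only Eve remains → lowest.
Final ranking (highest to lowest):

Iris > Pat > Kate > Hank > Dave > Carol > Eve


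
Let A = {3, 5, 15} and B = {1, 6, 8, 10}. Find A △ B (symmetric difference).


A = {3, 5, 15}
B = {1, 6, 8, 10}
Operation: symmetric difference
In A only: [3, 5, 15], in B only: [1, 6, 8, 10]

{1, 3, 5, 6, 8, 10, 15}


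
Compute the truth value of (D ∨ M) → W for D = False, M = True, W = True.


D = False, M = True, W = True
Step 1: D ∨ M = False OR True = True
Step 2: (True) → W: false only when antecedent=True and W=False.
Result: True

True


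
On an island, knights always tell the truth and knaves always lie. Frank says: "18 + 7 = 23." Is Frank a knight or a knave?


Statement: "18 + 7 = 23."
Actual: 18 + 7 = 25
Claimed: 23
Statement is FALSE → Frank lies → Knave

Knave


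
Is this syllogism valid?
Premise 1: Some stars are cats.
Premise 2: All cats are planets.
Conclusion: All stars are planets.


Premise 1: Some stars are cats.
Premise 2: All cats are planets.
Conclusion: All stars are planets.
Fallacy: illicit minor. The minor term (stars) is distributed in the conclusion ('All stars ...') but undistributed in its premise ('Some stars are cats' doesn't cover all stars).
Only 'Some stars are planets' follows, not 'All'.

Invalid


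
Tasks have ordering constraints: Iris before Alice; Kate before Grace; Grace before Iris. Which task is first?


Constraints: Iris before Alice; Kate before Grace; Grace before Iris
The first task can have nothing scheduled before it, so it must never appear on the right of a 'before'.
Tasks appearing after some 'before': Alice, Grace, Iris.
The only task not in that list is Kate → it is first.

Kate


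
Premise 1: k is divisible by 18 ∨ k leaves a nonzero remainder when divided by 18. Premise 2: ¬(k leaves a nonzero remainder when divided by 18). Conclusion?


Disjunctive syllogism: P ∨ Q, ¬P ⊢ Q
Disjunction: k is divisible by 18 ∨ k leaves a nonzero remainder when divided by 18
We know it is not the case that k leaves a nonzero remainder when divided by 18.
By disjunctive syllogism, the other disjunct must be true.

k is divisible by 18


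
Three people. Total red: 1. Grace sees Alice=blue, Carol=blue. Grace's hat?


Total red = 1, seen red = 0
Own red = 1 - 0 = 1
Grace's hat is red.

red


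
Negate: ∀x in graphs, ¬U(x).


Original: ∀x ¬U(x)
Rule: ¬∀→∃, ¬∃→∀, negate predicate.
Negation: ∃x U(x)

∃x U(x)


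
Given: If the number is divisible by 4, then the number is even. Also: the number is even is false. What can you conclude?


Modus tollens: P → Q, ¬Q ⊢ ¬P
P: the number is divisible by 4
Q: the number is even
We have P → Q and Q is false.
By modus tollens, P must be false.

It is not the case that the number is divisible by 4


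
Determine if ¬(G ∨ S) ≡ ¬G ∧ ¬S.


Expression 1: ¬(G ∨ S)
Expression 2: ¬G ∧ ¬S
Truth table (G S | Expr1 Expr2):
  T T |   F     F
  T F |   F     F
  F T |   F     F
  F F |   T     T
All 4 rows agree, so the expressions are logically equivalent.

Yes


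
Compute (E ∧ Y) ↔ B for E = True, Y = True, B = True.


E = True, Y = True, B = True
Step 1: E ∧ Y = True AND True = True
Step 2: (True) ↔ B: true when both sides have same truth value.
Result: True ↔ True = True

True


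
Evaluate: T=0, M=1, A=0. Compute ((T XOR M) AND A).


T XOR M = 0^1 = 1
1 AND 0 = 0

0


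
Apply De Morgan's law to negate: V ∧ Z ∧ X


De Morgan's law: ¬(P ∧ Q ∧ R) ≡ ¬P ∨ ¬Q ∨ ¬R
¬(V ∧ Z ∧ X) = ¬V ∨ ¬Z ∨ ¬X

¬V ∨ ¬Z ∨ ¬X


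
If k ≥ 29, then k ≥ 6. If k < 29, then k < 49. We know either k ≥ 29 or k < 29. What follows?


Constructive dilemma: (P → Q) ∧ (R → S), P ∨ R ⊢ Q ∨ S
Premise 1: k ≥ 29 → k ≥ 6
Premise 2: k < 29 → k < 49
Premise 3: k ≥ 29 ∨ k < 29
Case 1: Assuming k ≥ 29, then by Premise 1, k ≥ 6.
Case 2: Assuming k < 29, then by Premise 2, k < 49.
Since one of k ≥ 29 or k < 29 must hold, we get k ≥ 6 or k < 49.

k ≥ 6 or k < 49.


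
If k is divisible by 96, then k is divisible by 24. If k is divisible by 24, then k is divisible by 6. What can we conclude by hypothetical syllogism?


Hypothetical syllogism: P → Q, Q → R ⊢ P → R
Premise 1: k is divisible by 96 → k is divisible by 24
Premise 2: k is divisible by 24 → k is divisible by 6
Chain the implications: the middle term (k is divisible by 24) links the two.
Conclusion: If k is divisible by 96, then k is divisible by 6.

If k is divisible by 96, then k is divisible by 6.


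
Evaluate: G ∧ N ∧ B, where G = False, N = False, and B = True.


G = False, N = False, B = True
Step 1: G ∧ N = False AND False = False
Step 2: (False) ∧ B = (False) AND True = False
AND is true only when ALL operands are true.

False


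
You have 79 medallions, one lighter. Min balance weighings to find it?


Each weighing has 3 outcomes (left heavy / balance / right heavy), so k weighings distinguish at most 3^k cases; splitting into three near-equal groups achieves this.
Need 3^k ≥ 79: 3^3 = 27 < 79 ≤ 3^4 = 81
k = ⌈log₃(79)⌉ = 4

4


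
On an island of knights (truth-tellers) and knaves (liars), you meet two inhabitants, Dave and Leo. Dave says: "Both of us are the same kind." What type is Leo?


Dave says: "Both of us are the same kind."
Case 1: Dave is a Knight (truth-teller)
  Statement is true → they ARE the same → Leo is also a Knight
Case 2: Dave is a Knave (liar)
  Statement is false → they are NOT the same → Leo is a Knight
In both cases, Leo is a Knight.

Knight


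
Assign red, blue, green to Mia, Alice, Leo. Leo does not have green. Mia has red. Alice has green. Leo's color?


From clues:
  Alice → green
  Mia → red
By elimination, Leo gets the remaining.

blue


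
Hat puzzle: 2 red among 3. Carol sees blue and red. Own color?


Total red = 2, seen red = 1
Own red = 2 - 1 = 1
Carol's hat is red.

red


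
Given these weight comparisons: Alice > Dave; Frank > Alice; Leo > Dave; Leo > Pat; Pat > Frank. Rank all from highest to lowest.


Constraints: Alice > Dave; Frank > Alice; Leo > Dave; Leo > Pat; Pat > Frank
Method: at each step, the next-highest is the one remaining person who never appears on the smaller side of a constraint between remaining people.
  Step 1: remaining {Frank, Dave, Alice, Pat, Leo}; on the smaller side: {Frank, Dave, Alice, Pat} → Leo is next (Leo > Dave; Leo > Pat).
  Step 2: remaining {Frank, Dave, Alice, Pat}; on the smaller side: {Frank, Dave, Alice} → Pat is next (Pat > Frank).
  Step 3: remaining {Frank, Dave, Alice}; on the smaller side: {Dave, Alice} → Frank is next (Frank > Alice).
  Step 4: remaining {Dave, Alice}; on the smaller side: {Dave} → Alice is next (Alice > Dave).
  Step 5: only Dave remains → lowest.
Final ranking (highest to lowest):

Leo > Pat > Frank > Alice > Dave


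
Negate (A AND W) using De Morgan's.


De Morgan's law: ¬(P ∧ Q) ≡ ¬P ∨ ¬Q
¬(A ∧ W) = ¬A ∨ ¬W

¬A ∨ ¬W


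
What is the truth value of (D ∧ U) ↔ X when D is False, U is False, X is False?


D = False, U = False, X = False
Step 1: D ∧ U = False AND False = False
Step 2: (False) ↔ X: true when both sides have same truth value.
Result: False ↔ False = True

True


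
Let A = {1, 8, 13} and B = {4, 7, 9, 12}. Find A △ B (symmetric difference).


A = {1, 8, 13}
B = {4, 7, 9, 12}
Operation: symmetric difference
In A only: [1, 8, 13], in B only: [4, 7, 9, 12]

{1, 4, 7, 8, 9, 12, 13}


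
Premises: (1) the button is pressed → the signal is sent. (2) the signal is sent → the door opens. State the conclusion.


Hypothetical syllogism: P → Q, Q → R ⊢ P → R
Premise 1: the button is pressed → the signal is sent
Premise 2: the signal is sent → the door opens
Chain the implications: the middle term (the signal is sent) links the two.
Conclusion: If the button is pressed, then the door opens.

If the button is pressed, then the door opens.


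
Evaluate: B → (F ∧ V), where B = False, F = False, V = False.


B = False, F = False, V = False
Step 1: F ∧ V = False AND False = False
Step 2: B → (False): false only when B=True and consequent=False.
Result: True

True


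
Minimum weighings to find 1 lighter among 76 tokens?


Each weighing has 3 outcomes (left heavy / balance / right heavy), so k weighings distinguish at most 3^k cases; splitting into three near-equal groups achieves this.
Need 3^k ≥ 76: 3^3 = 27 < 76 ≤ 3^4 = 81
k = ⌈log₃(76)⌉ = 4

4


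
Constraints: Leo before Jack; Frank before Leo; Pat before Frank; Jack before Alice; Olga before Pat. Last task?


Constraints: Leo before Jack; Frank before Leo; Pat before Frank; Jack before Alice; Olga before Pat
The last task can have nothing scheduled after it, so it must never appear on the left of a 'before'.
Tasks appearing before some other task: Leo, Frank, Pat, Jack, Olga.
The only task not in that list is Alice → it is last.

Alice


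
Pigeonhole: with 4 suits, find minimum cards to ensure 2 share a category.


Pigeonhole: to guarantee k in one of n categories, need (k-1)×n + 1.
k = 2, n = 4
Minimum = (2-1) × 4 + 1 = 1 × 4 + 1

5


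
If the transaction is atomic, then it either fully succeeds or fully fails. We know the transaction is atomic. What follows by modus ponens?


Modus ponens: P → Q, P ⊢ Q
P: the transaction is atomic
Q: it either fully succeeds or fully fails
We have P → Q and P is true.
By modus ponens, Q must be true.

It either fully succeeds or fully fails


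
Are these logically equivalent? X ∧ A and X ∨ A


Expression 1: X ∧ A
Expression 2: X ∨ A
Truth table (X A | Expr1 Expr2):
  T T |   T     T
  T F |   F     T   ← differ
  F T |   F     T   ← differ
  F F |   F     F
Counterexample: X=T, A=F gives Expr1 = F but Expr2 = T, so the expressions are NOT logically equivalent.

No


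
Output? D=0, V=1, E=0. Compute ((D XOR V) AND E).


D XOR V = 0^1 = 1
1 AND 0 = 0

0


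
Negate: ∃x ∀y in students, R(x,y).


Original: ∃x ∀y R(x,y)
Rule: ¬∀→∃, ¬∃→∀, negate predicate.
Negation: ∀x ∃y ¬R(x,y)

∀x ∃y ¬R(x,y)


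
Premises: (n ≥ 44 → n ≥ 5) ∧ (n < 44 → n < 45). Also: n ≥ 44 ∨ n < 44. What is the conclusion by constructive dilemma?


Constructive dilemma: (P → Q) ∧ (R → S), P ∨ R ⊢ Q ∨ S
Premise 1: n ≥ 44 → n ≥ 5
Premise 2: n < 44 → n < 45
Premise 3: n ≥ 44 ∨ n < 44
Case 1: Assuming n ≥ 44, then by Premise 1, n ≥ 5.
Case 2: Assuming n < 44, then by Premise 2, n < 45.
Since one of n ≥ 44 or n < 44 must hold, we get n ≥ 5 or n < 45.

n ≥ 5 or n < 45.


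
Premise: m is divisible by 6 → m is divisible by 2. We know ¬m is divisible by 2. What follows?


Modus tollens: P → Q, ¬Q ⊢ ¬P
P: m is divisible by 6
Q: m is divisible by 2
We have P → Q and Q is false.
By modus tollens, P must be false.

It is not the case that m is divisible by 6


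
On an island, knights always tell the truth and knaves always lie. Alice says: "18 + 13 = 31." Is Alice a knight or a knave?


Statement: "18 + 13 = 31."
Actual: 18 + 13 = 31
Claimed: 31
Statement is TRUE → Alice tells the truth → Knight

Knight


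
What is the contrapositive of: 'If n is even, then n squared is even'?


Original: If n is even, then n squared is even
Contrapositive: If ¬Q, then ¬P
Negate Q: not (n squared is even)
Negate P: not (n is even)

If not (n squared is even), then not (n is even).


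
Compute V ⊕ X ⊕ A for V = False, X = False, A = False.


V = False, X = False, A = False
Step 1: V ⊕ X = False XOR False = False
Step 2: False ⊕ A = False XOR False = False
XOR is true when an odd number of operands are true.

False


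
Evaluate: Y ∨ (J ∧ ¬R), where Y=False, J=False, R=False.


Y = False, J = False, R = False
Expression: Y ∨ (J ∧ ¬R)
Step 1: ¬R = NOT False = True
Step 2: J ∧ ¬R = False AND True = False
Step 3: Y ∨ (False) = False OR False = False

False


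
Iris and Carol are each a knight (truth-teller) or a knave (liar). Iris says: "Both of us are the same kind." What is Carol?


Iris says: "Both of us are the same kind."
Case 1: Iris is a Knight (truth-teller)
  Statement is true → they ARE the same → Carol is also a Knight
Case 2: Iris is a Knave (liar)
  Statement is false → they are NOT the same → Carol is a Knight
In both cases, Carol is a Knight.

Knight


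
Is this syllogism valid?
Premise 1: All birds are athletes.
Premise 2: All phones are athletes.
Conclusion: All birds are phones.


Premise 1: All birds are athletes.
Premise 2: All phones are athletes.
Conclusion: All birds are phones.
Fallacy: undistributed middle. athletes is predicate in both.
Counterexample: birds and phones could be disjoint subsets of athletes.

Invalid


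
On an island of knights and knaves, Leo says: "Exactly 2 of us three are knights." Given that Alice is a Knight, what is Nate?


Leo claims exactly 2 knights among Leo, Alice, Nate.
Given: Alice is a Knight.

Case 1: Leo is a Knight (tells truth)
  Then exactly 2 of the three are knights.
  Counting Leo, Alice: 2 knight(s) so far. Need 0 more → Nate = Knave.
Case 2: Leo is a Knave (lies)
  Then the count is NOT 2.
  If Nate = Knight, count = 2 = 2 → claim would be true, contradicts lie.
  If Nate = Knave, count = 1 ≠ 2 → lie confirmed ✓

Nate is a Knave.

Knave


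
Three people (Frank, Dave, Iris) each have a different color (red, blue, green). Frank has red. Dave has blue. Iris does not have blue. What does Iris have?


From clues:
  Frank → red
  Dave → blue
By elimination, Iris gets the remaining.

green


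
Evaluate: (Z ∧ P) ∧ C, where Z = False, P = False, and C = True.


Z = False, P = False, C = True
Step 1: Z ∧ P = False AND False = False
Step 2: False ∧ C = False AND True = False
AND is true only when ALL operands are true.

False


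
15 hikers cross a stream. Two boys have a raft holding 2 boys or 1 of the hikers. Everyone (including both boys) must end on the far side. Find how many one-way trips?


Per crossing of one of the hikers: boys→, one←, one of the hikers→, one← = 4 trips
15 × 4 = 60, + 1 final boys→ = 61
Minimum trips = 61

61


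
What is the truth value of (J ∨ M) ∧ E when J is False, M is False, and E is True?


J = False, M = False, E = True
Step 1: J ∨ M = False OR False = False
Step 2: False ∧ E = False AND True = False
OR is true when at least one operand is true; AND requires both.

False


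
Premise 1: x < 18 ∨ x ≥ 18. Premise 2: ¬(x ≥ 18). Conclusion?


Disjunctive syllogism: P ∨ Q, ¬P ⊢ Q
Disjunction: x < 18 ∨ x ≥ 18
We know it is not the case that x ≥ 18.
By disjunctive syllogism, the other disjunct must be true.

x < 18


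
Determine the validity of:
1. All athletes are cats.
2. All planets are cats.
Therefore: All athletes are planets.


Premise 1: All athletes are cats.
Premise 2: All planets are cats.
Conclusion: All athletes are planets.
Fallacy: undistributed middle. cats is predicate in both.
Counterexample: athletes and planets could be disjoint subsets of cats.

Invalid


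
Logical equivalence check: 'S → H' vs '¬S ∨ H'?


Expression 1: S → H
Expression 2: ¬S ∨ H
Truth table (S H | Expr1 Expr2):
  T T |   T     T
  T F |   F     F
  F T |   T     T
  F F |   T     T
All 4 rows agree, so the expressions are logically equivalent.

Yes


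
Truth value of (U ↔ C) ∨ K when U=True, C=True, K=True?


U = True, C = True, K = True
Expression: (U ↔ C) ∨ K
Step 1: U ↔ C = (True iff True) (true when values match) = True
Step 2: (True) ∨ K = True OR True = True

True


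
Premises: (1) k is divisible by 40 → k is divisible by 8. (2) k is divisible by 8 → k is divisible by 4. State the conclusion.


Hypothetical syllogism: P → Q, Q → R ⊢ P → R
Premise 1: k is divisible by 40 → k is divisible by 8
Premise 2: k is divisible by 8 → k is divisible by 4
Chain the implications: the middle term (k is divisible by 8) links the two.
Conclusion: If k is divisible by 40, then k is divisible by 4.

If k is divisible by 40, then k is divisible by 4.


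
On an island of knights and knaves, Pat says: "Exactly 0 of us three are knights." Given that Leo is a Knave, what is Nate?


Pat claims exactly 0 knights among Pat, Leo, Nate.
Given: Leo is a Knave.

Case 1: Pat is a Knight (tells truth)
  Then exactly 0 of the three are knights.
  Counting Pat, Leo: 1 knight(s) so far. Need -1 more → impossible.
Case 2: Pat is a Knave (lies)
  Then the count is NOT 0.
  If Nate = Knave, count = 0 = 0 → claim would be true, contradicts lie.
  If Nate = Knight, count = 1 ≠ 0 → lie confirmed ✓

Nate is a Knight.

Knight


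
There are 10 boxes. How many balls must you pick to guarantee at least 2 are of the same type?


Pigeonhole: to guarantee k in one of n categories, need (k-1)×n + 1.
k = 2, n = 10
Minimum = (2-1) × 10 + 1 = 1 × 10 + 1

11


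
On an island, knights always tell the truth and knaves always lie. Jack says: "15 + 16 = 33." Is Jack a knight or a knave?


Statement: "15 + 16 = 33."
Actual: 15 + 16 = 31
Claimed: 33
Statement is FALSE → Jack lies → Knave

Knave


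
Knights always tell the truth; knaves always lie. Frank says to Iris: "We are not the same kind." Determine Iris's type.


Frank says: "We are not the same kind."
Case 1: Frank is a Knight (truth-teller)
  Statement is true → they ARE different → Iris is a Knave
Case 2: Frank is a Knave (liar)
  Statement is false → they are NOT different → Iris is a Knave
In both cases, Iris is a Knave.

Knave


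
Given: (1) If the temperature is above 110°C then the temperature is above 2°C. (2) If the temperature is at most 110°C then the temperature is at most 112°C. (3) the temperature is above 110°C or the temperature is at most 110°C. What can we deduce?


Constructive dilemma: (P → Q) ∧ (R → S), P ∨ R ⊢ Q ∨ S
Premise 1: the temperature is above 110°C → the temperature is above 2°C
Premise 2: the temperature is at most 110°C → the temperature is at most 112°C
Premise 3: the temperature is above 110°C ∨ the temperature is at most 110°C
Case 1: Assuming the temperature is above 110°C, then by Premise 1, the temperature is above 2°C.
Case 2: Assuming the temperature is at most 110°C, then by Premise 2, the temperature is at most 112°C.
Since one of the temperature is above 110°C or the temperature is at most 110°C must hold, we get the temperature is above 2°C or the temperature is at most 112°C.

The temperature is above 2°C or the temperature is at most 112°C.


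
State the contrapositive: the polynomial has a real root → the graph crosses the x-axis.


Original: If the polynomial has a real root, then the graph crosses the x-axis
Contrapositive: If ¬Q, then ¬P
Negate Q: not (the graph crosses the x-axis)
Negate P: not (the polynomial has a real root)

If not (the graph crosses the x-axis), then not (the polynomial has a real root).


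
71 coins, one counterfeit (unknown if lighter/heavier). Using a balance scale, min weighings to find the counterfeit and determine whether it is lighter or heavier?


Let n = 71. 142 possibilities (n coins × lighter/heavier); each weighing has 3 outcomes.
Bound for k weighings: say the first weighing puts j coins on each pan. If it tips, the 2j weighed coins remain suspects (each with a known direction) and k-1 weighings give 3^(k-1) outcomes; 3^(k-1) is odd, so 2j ≤ 3^(k-1) - 1. If it balances, the n - 2j unweighed coins remain with direction unknown: 2(n - 2j) ≤ 3^(k-1) - 1 by the same parity argument. Adding, n ≤ (3^(k-1) - 1) + (3^(k-1) - 1)/2 = (3^k - 3)/2, and the classical three-group strategy achieves this (3 coins in 2 weighings, 12 in 3, 39 in 4, 120 in 5).
So we need the smallest k with (3^k - 3)/2 ≥ 71.
k = 4: (3^4 - 3)/2 = 39 < 71 ✗
k = 5: (3^5 - 3)/2 = 120 ≥ 71 ✓

5


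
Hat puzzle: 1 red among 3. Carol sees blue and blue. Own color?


Total red = 1, seen red = 0
Own red = 1 - 0 = 1
Carol's hat is red.

red


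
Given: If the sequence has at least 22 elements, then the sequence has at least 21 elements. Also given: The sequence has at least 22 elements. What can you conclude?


Modus ponens: P → Q, P ⊢ Q
P: the sequence has at least 22 elements
Q: the sequence has at least 21 elements
We have P → Q and P is true.
By modus ponens, Q must be true.

The sequence has at least 21 elements


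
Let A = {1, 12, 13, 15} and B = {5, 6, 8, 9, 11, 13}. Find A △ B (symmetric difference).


A = {1, 12, 13, 15}
B = {5, 6, 8, 9, 11, 13}
Operation: symmetric difference
In A only: [1, 12, 15], in B only: [5, 6, 8, 9, 11]

{1, 5, 6, 8, 9, 11, 12, 15}


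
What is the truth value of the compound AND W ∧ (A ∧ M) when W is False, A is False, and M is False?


W = False, A = False, M = False
Step 1: A ∧ M = False AND False = False
Step 2: W ∧ False = False AND False = False
AND is true only when ALL operands are true.

False


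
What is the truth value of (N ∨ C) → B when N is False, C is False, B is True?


N = False, C = False, B = True
Step 1: N ∨ C = False OR False = False
Step 2: (False) → B: false only when antecedent=True and B=False.
Result: True

True


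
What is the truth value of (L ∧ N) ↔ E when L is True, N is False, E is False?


L = True, N = False, E = False
Step 1: L ∧ N = True AND False = False
Step 2: (False) ↔ E: true when both sides have same truth value.
Result: False ↔ False = True

True


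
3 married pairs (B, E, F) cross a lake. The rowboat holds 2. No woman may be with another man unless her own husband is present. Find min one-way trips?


Label couples B, E, F (H = husband, W = wife).
Counting alone: 6 people, the rowboat carries 2 and someone must bring it back, so each round trip nets at most +1 on the far side until the last crossing → at least 9 trips. The jealousy constraint makes 9 impossible; the shortest valid schedule has 11:
1. WB+WE →  (far: WB,WE; near: HB,HE,HF,WF)
2. WB ←       (far: WE; near: HB,HE,HF,WB,WF)
3. WB+WF →  (far: WB,WE,WF; near: HB,HE,HF)
4. WB ←       (far: WE,WF; near: HB,HE,HF,WB)
5. HE+HF →  (far: HE,WE,HF,WF; near: HB,WB)
6. HE+WE ←  (far: HF,WF; near: HB,WB,HE,WE)
7. HB+HE →  (far: HB,HE,HF,WF; near: WB,WE)
8. WF ←       (far: HB,HE,HF; near: WB,WE,WF)
9. WB+WE →  (far: HB,WB,HE,WE,HF; near: WF)
10. HF ←      (far: HB,WB,HE,WE; near: HF,WF)
11. HF+WF → (far: all six; near: empty)
In every state each wife is either with her husband or with no other man.
Minimum trips = 11

11


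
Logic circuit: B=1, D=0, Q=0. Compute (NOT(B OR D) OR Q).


B OR D = 1
NOT(1) = 0
0 OR 0 = 0

0


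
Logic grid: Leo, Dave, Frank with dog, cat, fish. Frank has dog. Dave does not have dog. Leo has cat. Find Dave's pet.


From clues:
  Frank → dog
  Leo → cat
By elimination, Dave gets the remaining.

fish


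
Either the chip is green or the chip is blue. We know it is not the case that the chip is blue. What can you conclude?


Disjunctive syllogism: P ∨ Q, ¬P ⊢ Q
Disjunction: the chip is green ∨ the chip is blue
We know it is not the case that the chip is blue.
By disjunctive syllogism, the other disjunct must be true.

The chip is green


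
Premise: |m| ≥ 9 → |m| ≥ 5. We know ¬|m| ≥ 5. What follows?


Modus tollens: P → Q, ¬Q ⊢ ¬P
P: |m| ≥ 9
Q: |m| ≥ 5
We have P → Q and Q is false.
By modus tollens, P must be false.

It is not the case that |m| ≥ 9


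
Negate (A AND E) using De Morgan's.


De Morgan's law: ¬(P ∧ Q) ≡ ¬P ∨ ¬Q
¬(A ∧ E) = ¬A ∨ ¬E

¬A ∨ ¬E


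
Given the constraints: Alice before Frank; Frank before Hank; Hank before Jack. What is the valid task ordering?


Constraints: Alice before Frank; Frank before Hank; Hank before Jack
Method: repeatedly schedule the remaining task that has no remaining task required before it.
  Step 1: remaining {Alice, Hank, Frank, Jack}; every task except Alice still has a predecessor pending → schedule Alice.
  Step 2: remaining {Hank, Frank, Jack}; every task except Frank still has a predecessor pending → schedule Frank.
  Step 3: remaining {Hank, Jack}; every task except Hank still has a predecessor pending → schedule Hank.
  Step 4: only Jack remains → schedule Jack.
Resulting order:

Alice → Frank → Hank → Jack


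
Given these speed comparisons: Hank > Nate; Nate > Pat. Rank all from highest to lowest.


Constraints: Hank > Nate; Nate > Pat
Method: at each step, the next-highest is the one remaining person who never appears on the smaller side of a constraint between remaining people.
  Step 1: remaining {Hank, Nate, Pat}; on the smaller side: {Nate, Pat} → Hank is next (Hank > Nate).
  Step 2: remaining {Nate, Pat}; on the smaller side: {Pat} → Nate is next (Nate > Pat).
  Step 3: only Pat remains → lowest.
Final ranking (highest to lowest):

Hank > Nate > Pat


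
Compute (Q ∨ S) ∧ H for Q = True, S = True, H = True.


Q = True, S = True, H = True
Step 1: Q ∨ S = True OR True = True
Step 2: True ∧ H = True AND True = True
OR is true when at least one operand is true; AND requires both.

True


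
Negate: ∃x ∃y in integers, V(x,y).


Original: ∃x ∃y V(x,y)
Rule: ¬∀→∃, ¬∃→∀, negate predicate.
Negation: ∀x ∀y ¬V(x,y)

∀x ∀y ¬V(x,y)


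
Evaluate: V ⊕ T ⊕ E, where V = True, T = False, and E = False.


V = True, T = False, E = False
Step 1: V ⊕ T = True XOR False = True
Step 2: True ⊕ E = True XOR False = True
XOR is true when an odd number of operands are true.

True


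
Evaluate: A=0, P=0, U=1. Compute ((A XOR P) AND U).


A XOR P = 0^0 = 0
0 AND 1 = 0

0


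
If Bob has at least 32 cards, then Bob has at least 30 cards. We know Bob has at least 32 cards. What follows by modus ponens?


Modus ponens: P → Q, P ⊢ Q
P: Bob has at least 32 cards
Q: Bob has at least 30 cards
We have P → Q and P is true.
By modus ponens, Q must be true.

Bob has at least 30 cards


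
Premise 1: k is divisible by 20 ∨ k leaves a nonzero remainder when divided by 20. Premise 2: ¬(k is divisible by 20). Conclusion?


Disjunctive syllogism: P ∨ Q, ¬P ⊢ Q
Disjunction: k is divisible by 20 ∨ k leaves a nonzero remainder when divided by 20
We know it is not the case that k is divisible by 20.
By disjunctive syllogism, the other disjunct must be true.

k leaves a nonzero remainder when divided by 20


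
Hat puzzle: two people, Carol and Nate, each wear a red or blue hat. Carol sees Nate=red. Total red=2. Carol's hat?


Total red = 2, Nate = red
Red accounted for: 1
Remaining for Carol: 1
Carol's hat is red.

red


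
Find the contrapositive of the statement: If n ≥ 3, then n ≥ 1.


Original: If n ≥ 3, then n ≥ 1
Contrapositive: If ¬Q, then ¬P
Negate Q: not (n ≥ 1)
Negate P: not (n ≥ 3)

If not (n ≥ 1), then not (n ≥ 3).


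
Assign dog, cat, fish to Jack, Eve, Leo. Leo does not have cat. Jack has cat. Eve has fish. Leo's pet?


From clues:
  Eve → fish
  Jack → cat
By elimination, Leo gets the remaining.

dog


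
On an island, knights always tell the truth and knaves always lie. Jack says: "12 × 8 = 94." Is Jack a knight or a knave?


Statement: "12 × 8 = 94."
Actual: 12 × 8 = 96
Claimed: 94
Statement is FALSE → Jack lies → Knave

Knave


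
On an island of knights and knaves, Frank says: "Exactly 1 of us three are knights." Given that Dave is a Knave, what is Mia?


Frank claims exactly 1 knights among Frank, Dave, Mia.
Given: Dave is a Knave.

Case 1: Frank is a Knight (tells truth)
  Then exactly 1 of the three are knights.
  Counting Frank, Dave: 1 knight(s) so far. Need 0 more → Mia = Knave.
Case 2: Frank is a Knave (lies)
  Then the count is NOT 1.
  If Mia = Knight, count = 1 = 1 → claim would be true, contradicts lie.
  If Mia = Knave, count = 0 ≠ 1 → lie confirmed ✓

Mia is a Knave.

Knave


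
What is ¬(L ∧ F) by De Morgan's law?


De Morgan's law: ¬(P ∧ Q) ≡ ¬P ∨ ¬Q
¬(L ∧ F) = ¬L ∨ ¬F

¬L ∨ ¬F


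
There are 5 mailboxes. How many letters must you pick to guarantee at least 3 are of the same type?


Pigeonhole: to guarantee k in one of n categories, need (k-1)×n + 1.
k = 3, n = 5
Minimum = (3-1) × 5 + 1 = 2 × 5 + 1

11


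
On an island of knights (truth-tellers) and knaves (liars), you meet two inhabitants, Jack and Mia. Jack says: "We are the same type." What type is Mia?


Jack says: "We are the same type."
Case 1: Jack is a Knight (truth-teller)
  Statement is true → they ARE the same → Mia is also a Knight
Case 2: Jack is a Knave (liar)
  Statement is false → they are NOT the same → Mia is a Knight
In both cases, Mia is a Knight.

Knight


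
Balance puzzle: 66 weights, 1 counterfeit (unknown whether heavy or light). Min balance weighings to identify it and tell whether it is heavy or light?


Let n = 66. 132 possibilities (n weights × lighter/heavier); each weighing has 3 outcomes.
Bound for k weighings: say the first weighing puts j weights on each pan. If it tips, the 2j weighed weights remain suspects (each with a known direction) and k-1 weighings give 3^(k-1) outcomes; 3^(k-1) is odd, so 2j ≤ 3^(k-1) - 1. If it balances, the n - 2j unweighed weights remain with direction unknown: 2(n - 2j) ≤ 3^(k-1) - 1 by the same parity argument. Adding, n ≤ (3^(k-1) - 1) + (3^(k-1) - 1)/2 = (3^k - 3)/2, and the classical three-group strategy achieves this (3 weights in 2 weighings, 12 in 3, 39 in 4, 120 in 5).
So we need the smallest k with (3^k - 3)/2 ≥ 66.
k = 4: (3^4 - 3)/2 = 39 < 66 ✗
k = 5: (3^5 - 3)/2 = 120 ≥ 66 ✓

5


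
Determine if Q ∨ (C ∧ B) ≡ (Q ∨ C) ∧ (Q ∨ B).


Expression 1: Q ∨ (C ∧ B)
Expression 2: (Q ∨ C) ∧ (Q ∨ B)
Truth table (Q C B | Expr1 Expr2):
  T T T |   T     T
  T T F |   T     T
  T F T |   T     T
  T F F |   T     T
  F T T |   T     T
  F T F |   F     F
  F F T |   F     F
  F F F |   F     F
All 8 rows agree, so the expressions are logically equivalent.

Yes


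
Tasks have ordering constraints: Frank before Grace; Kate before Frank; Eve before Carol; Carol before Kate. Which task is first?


Constraints: Frank before Grace; Kate before Frank; Eve before Carol; Carol before Kate
The first task can have nothing scheduled before it, so it must never appear on the right of a 'before'.
Tasks appearing after some 'before': Grace, Frank, Carol, Kate.
The only task not in that list is Eve → it is first.

Eve


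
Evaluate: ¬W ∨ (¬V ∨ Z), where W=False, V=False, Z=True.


W = False, V = False, Z = True
Expression: ¬W ∨ (¬V ∨ Z)
Step 1: ¬V = NOT False = True
Step 2: ¬V ∨ Z = True OR True = True
Step 3: ¬W = NOT False = True
Step 4: (True) ∨ (True) = True OR True = True

True


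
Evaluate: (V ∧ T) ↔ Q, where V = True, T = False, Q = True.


V = True, T = False, Q = True
Step 1: V ∧ T = True AND False = False
Step 2: (False) ↔ Q: true when both sides have same truth value.
Result: False ↔ True = False

False


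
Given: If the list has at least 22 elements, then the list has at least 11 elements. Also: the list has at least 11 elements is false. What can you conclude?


Modus tollens: P → Q, ¬Q ⊢ ¬P
P: the list has at least 22 elements
Q: the list has at least 11 elements
We have P → Q and Q is false.
By modus tollens, P must be false.

It is not the case that the list has at least 22 elements


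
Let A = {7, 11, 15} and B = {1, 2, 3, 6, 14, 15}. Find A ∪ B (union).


A = {7, 11, 15}
B = {1, 2, 3, 6, 14, 15}
Operation: union
All elements combined: 1, 2, 3, 6, 7, 11, 14, 15

{1, 2, 3, 6, 7, 11, 14, 15}


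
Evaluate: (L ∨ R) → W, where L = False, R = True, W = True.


L = False, R = True, W = True
Step 1: L ∨ R = False OR True = True
Step 2: (True) → W: false only when antecedent=True and W=False.
Result: True

True


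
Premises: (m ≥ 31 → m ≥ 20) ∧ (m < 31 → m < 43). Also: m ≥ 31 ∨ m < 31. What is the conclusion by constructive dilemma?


Constructive dilemma: (P → Q) ∧ (R → S), P ∨ R ⊢ Q ∨ S
Premise 1: m ≥ 31 → m ≥ 20
Premise 2: m < 31 → m < 43
Premise 3: m ≥ 31 ∨ m < 31
Case 1: Assuming m ≥ 31, then by Premise 1, m ≥ 20.
Case 2: Assuming m < 31, then by Premise 2, m < 43.
Since one of m ≥ 31 or m < 31 must hold, we get m ≥ 20 or m < 43.

m ≥ 20 or m < 43.


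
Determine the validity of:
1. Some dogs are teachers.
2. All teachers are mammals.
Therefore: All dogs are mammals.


Premise 1: Some dogs are teachers.
Premise 2: All teachers are mammals.
Conclusion: All dogs are mammals.
Fallacy: illicit minor. The minor term (dogs) is distributed in the conclusion ('All dogs ...') but undistributed in its premise ('Some dogs are teachers' doesn't cover all dogs).
Only 'Some dogs are mammals' follows, not 'All'.

Invalid


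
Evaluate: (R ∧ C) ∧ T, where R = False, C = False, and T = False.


R = False, C = False, T = False
Step 1: R ∧ C = False AND False = False
Step 2: False ∧ T = False AND False = False
AND is true only when ALL operands are true.

False


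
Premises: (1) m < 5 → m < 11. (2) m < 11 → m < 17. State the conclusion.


Hypothetical syllogism: P → Q, Q → R ⊢ P → R
Premise 1: m < 5 → m < 11
Premise 2: m < 11 → m < 17
Chain the implications: the middle term (m < 11) links the two.
Conclusion: If m < 5, then m < 17.

If m < 5, then m < 17.


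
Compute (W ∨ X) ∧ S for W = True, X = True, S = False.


W = True, X = True, S = False
Step 1: W ∨ X = True OR True = True
Step 2: True ∧ S = True AND False = False
OR is true when at least one operand is true; AND requires both.

False


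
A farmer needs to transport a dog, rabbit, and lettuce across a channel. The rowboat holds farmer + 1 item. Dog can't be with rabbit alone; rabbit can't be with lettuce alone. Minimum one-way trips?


1. farmer+rabbit → 2. farmer ← 3. farmer+dog → 4. farmer+rabbit ← 5. farmer+lettuce → 6. farmer ← 7. farmer+rabbit →
Minimum trips = 7

7


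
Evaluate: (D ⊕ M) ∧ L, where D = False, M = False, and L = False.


D = False, M = False, L = False
Step 1: D ⊕ M = False XOR False = False
Step 2: False ∧ L = False AND False = False
XOR true when exactly one of D,M is true; then AND with L.

False


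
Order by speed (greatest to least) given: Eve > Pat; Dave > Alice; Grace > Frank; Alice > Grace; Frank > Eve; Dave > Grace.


Constraints: Eve > Pat; Dave > Alice; Grace > Frank; Alice > Grace; Frank > Eve; Dave > Grace
Method: at each step, the next-highest is the one remaining person who never appears on the smaller side of a constraint between remaining people.
  Step 1: remaining {Alice, Pat, Grace, Dave, Frank, Eve}; on the smaller side: {Alice, Pat, Grace, Frank, Eve} → Dave is next (Dave > Alice; Dave > Grace).
  Step 2: remaining {Alice, Pat, Grace, Frank, Eve}; on the smaller side: {Pat, Grace, Frank, Eve} → Alice is next (Alice > Grace).
  Step 3: remaining {Pat, Grace, Frank, Eve}; on the smaller side: {Pat, Frank, Eve} → Grace is next (Grace > Frank).
  Step 4: remaining {Pat, Frank, Eve}; on the smaller side: {Pat, Eve} → Frank is next (Frank > Eve).
  Step 5: remaining {Pat, Eve}; on the smaller side: {Pat} → Eve is next (Eve > Pat).
  Step 6: only Pat remains → lowest.
Final ranking (highest to lowest):

Dave > Alice > Grace > Frank > Eve > Pat
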